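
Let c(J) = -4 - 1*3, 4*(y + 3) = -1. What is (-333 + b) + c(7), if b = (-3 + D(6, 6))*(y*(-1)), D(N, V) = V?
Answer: -1321/4 ≈ -330.25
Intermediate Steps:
y = -13/4 (y = -3 + (¼)*(-1) = -3 - ¼ = -13/4 ≈ -3.2500)
c(J) = -7 (c(J) = -4 - 3 = -7)
b = 39/4 (b = (-3 + 6)*(-13/4*(-1)) = 3*(13/4) = 39/4 ≈ 9.7500)
(-333 + b) + c(7) = (-333 + 39/4) - 7 = -1293/4 - 7 = -1321/4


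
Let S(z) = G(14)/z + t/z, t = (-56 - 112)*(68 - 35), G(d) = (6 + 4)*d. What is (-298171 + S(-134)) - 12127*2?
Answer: -21599773/67 ≈ -3.2238e+5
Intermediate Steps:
G(d) = 10*d
t = -5544 (t = -168*33 = -5544)
S(z) = -5404/z (S(z) = (10*14)/z - 5544/z = 140/z - 5544/z = -5404/z)
(-298171 + S(-134)) - 12127*2 = (-298171 - 5404/(-134)) - 12127*2 = (-298171 - 5404*(-1/134)) - 24254 = (-298171 + 2702/67) - 24254 = -19974755/67 - 24254 = -21599773/67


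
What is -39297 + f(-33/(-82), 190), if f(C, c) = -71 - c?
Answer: -39558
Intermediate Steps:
-39297 + f(-33/(-82), 190) = -39297 + (-71 - 1*190) = -39297 + (-71 - 190) = -39297 - 261 = -39558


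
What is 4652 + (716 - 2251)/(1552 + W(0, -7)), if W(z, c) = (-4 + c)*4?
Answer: 7013681/1508 ≈ 4651.0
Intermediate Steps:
W(z, c) = -16 + 4*c
4652 + (716 - 2251)/(1552 + W(0, -7)) = 4652 + (716 - 2251)/(1552 + (-16 + 4*(-7))) = 4652 - 1535/(1552 + (-16 - 28)) = 4652 - 1535/(1552 - 44) = 4652 - 1535/1508 = 7013681/1508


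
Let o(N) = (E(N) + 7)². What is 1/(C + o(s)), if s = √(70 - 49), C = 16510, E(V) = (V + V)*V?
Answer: 1/18911 ≈ 5.2879e-5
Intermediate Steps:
E(V) = 2*V² (E(V) = (2*V)*V = 2*V²)
s = √21 ≈ 4.5826
o(N) = (7 + 2*N²)² (o(N) = (2*N² + 7)² = (7 + 2*N²)²)
1/(C + o(s)) = 1/(16510 + (7 + 2*(√21)²)²) = 1/(16510 + (7 + 2*21)²) = 1/(16510 + (7 + 42)²) = 1/(16510 + 49²) = 1/(16510 + 2401) = 1/18911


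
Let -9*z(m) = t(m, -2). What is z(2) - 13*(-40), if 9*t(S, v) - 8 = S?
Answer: 42110/81 ≈ 519.88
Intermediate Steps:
t(S, v) = 8/9 + S/9
z(m) = -8/81 - m/81 (z(m) = -(8/9 + m/9)/9 = -8/81 - m/81)
z(2) - 13*(-40) = (-8/81 - 1/81*2) - 13*(-40) = (-8/81 - 2/81) + 520 = -10/81 + 520 = 42110/81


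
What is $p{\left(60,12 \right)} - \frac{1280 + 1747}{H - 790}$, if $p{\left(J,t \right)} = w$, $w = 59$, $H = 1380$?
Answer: $\frac{31783}{590} \approx 53.87$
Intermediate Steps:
$p{\left(J,t \right)} = 59$
$p{\left(60,12 \right)} - \frac{1280 + 1747}{H - 790} = 59 - \frac{1280 + 1747}{1380 - 790} = 59 - \frac{3027}{590} = \frac{31783}{590}$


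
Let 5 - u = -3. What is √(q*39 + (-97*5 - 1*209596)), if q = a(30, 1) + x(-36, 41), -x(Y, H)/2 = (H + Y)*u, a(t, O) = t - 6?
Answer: 3*I*√23585 ≈ 460.72*I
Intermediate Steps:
u = 8 (u = 5 - 1*(-3) = 5 + 3 = 8)
a(t, O) = -6 + t
x(Y, H) = -16*H - 16*Y (x(Y, H) = -2*(H + Y)*8 = -2*(8*H + 8*Y) = -16*H - 16*Y)
q = -56 (q = (-6 + 30) + (-16*41 - 16*(-36)) = 24 + (-656 + 576) = 24 - 80 = -56)
√(q*39 + (-97*5 - 1*209596)) = √(-56*39 + (-97*5 - 1*209596)) = √(-2184 + (-485 - 209596)) = √(-2184 - 210081) = √(-212265) = 3*I*√23585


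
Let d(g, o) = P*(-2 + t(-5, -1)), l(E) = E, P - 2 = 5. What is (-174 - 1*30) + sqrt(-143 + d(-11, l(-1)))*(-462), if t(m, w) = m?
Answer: -204 - 3696*I*sqrt(3) ≈ -204.0 - 6401.7*I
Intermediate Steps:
P = 7 (P = 2 + 5 = 7)
d(g, o) = -49 (d(g, o) = 7*(-2 - 5) = 7*(-7) = -49)
(-174 - 1*30) + sqrt(-143 + d(-11, l(-1)))*(-462) = (-174 - 1*30) + sqrt(-143 - 49)*(-462) = (-174 - 30) + sqrt(-192)*(-462) = -204 + (8*I*sqrt(3))*(-462) = -204 - 3696*I*sqrt(3)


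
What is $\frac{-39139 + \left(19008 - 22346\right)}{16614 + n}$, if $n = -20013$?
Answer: $\frac{14159}{1133} \approx 12.497$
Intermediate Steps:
$\frac{-39139 + \left(19008 - 22346\right)}{16614 + n} = \frac{-39139 + \left(19008 - 22346\right)}{16614 - 20013} = \frac{-39139 - 3338}{-3399} = \left(-42477\right) \left(- \frac{1}{3399}\right) = \frac{14159}{1133}$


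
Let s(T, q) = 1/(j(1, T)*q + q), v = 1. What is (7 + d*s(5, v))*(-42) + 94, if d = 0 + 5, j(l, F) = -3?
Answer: -95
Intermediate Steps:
d = 5
s(T, q) = -1/(2*q) (s(T, q) = 1/(-3*q + q) = 1/(-2*q) = -1/(2*q))
(7 + d*s(5, v))*(-42) + 94 = (7 + 5*(-½/1))*(-42) + 94 = (7 + 5*(-½*1))*(-42) + 94 = (7 + 5*(-½))*(-42) + 94 = (7 - 5/2)*(-42) + 94 = (9/2)*(-42) + 94 = -189 + 94 = -95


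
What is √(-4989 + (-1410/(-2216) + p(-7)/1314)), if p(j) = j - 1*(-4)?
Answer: I*√73428738942381/121326 ≈ 70.628*I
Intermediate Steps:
p(j) = 4 + j (p(j) = j + 4 = 4 + j)
√(-4989 + (-1410/(-2216) + p(-7)/1314)) = √(-4989 + (-1410/(-2216) + (4 - 7)/1314)) = √(-4989 + (-1410*(-1/2216) - 3*1/1314)) = √(-4989 + (705/1108 - 1/438)) = √(-4989 + 153841/242652) = √(-1210436987/242652) = I*√73428738942381/121326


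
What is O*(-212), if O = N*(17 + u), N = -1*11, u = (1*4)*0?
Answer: 39644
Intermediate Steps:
u = 0 (u = 4*0 = 0)
N = -11
O = -187 (O = -11*(17 + 0) = -11*17 = -187)
O*(-212) = -187*(-212) = 39644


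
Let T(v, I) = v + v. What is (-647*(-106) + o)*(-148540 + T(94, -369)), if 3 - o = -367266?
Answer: -64659367552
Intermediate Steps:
T(v, I) = 2*v
o = 367269 (o = 3 - 1*(-367266) = 3 + 367266 = 367269)
(-647*(-106) + o)*(-148540 + T(94, -369)) = (-647*(-106) + 367269)*(-148540 + 2*94) = (68582 + 367269)*(-148540 + 188) = 435851*(-148352) = -64659367552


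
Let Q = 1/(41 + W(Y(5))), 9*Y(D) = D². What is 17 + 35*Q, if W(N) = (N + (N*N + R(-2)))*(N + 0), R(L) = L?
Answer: 118004/6727 ≈ 17.542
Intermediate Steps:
Y(D) = D²/9
W(N) = N*(-2 + N + N²) (W(N) = (N + (N*N - 2))*(N + 0) = (N + (N² - 2))*N = (N + (-2 + N²))*N = (-2 + N + N²)*N = N*(-2 + N + N²))
Q = 729/47089 (Q = 1/(41 + ((⅑)*5²)*(-2 + (⅑)*5² + ((⅑)*5²)²)) = 1/(41 + ((⅑)*25)*(-2 + (⅑)*25 + ((⅑)*25)²)) = 1/(41 + 25*(-2 + 25/9 + (25/9)²)/9) = 1/(41 + 25*(-2 + 25/9 + 625/81)/9) = 1/(41 + (25/9)*(688/81)) = 1/(41 + 17200/729) = 1/(47089/729) = 729/47089 ≈ 0.015481)
17 + 35*Q = 17 + 35*(729/47089) = 17 + 3645/6727 = 118004/6727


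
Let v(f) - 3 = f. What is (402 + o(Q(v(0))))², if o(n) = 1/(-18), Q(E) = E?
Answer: 52345225/324 ≈ 1.6156e+5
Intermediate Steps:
v(f) = 3 + f
o(n) = -1/18
(402 + o(Q(v(0))))² = (402 - 1/18)² = (7235/18)² = 52345225/324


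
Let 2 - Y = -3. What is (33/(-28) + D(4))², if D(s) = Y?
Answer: 11449/784 ≈ 14.603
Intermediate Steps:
Y = 5 (Y = 2 - 1*(-3) = 2 + 3 = 5)
D(s) = 5
(33/(-28) + D(4))² = (33/(-28) + 5)² = (33*(-1/28) + 5)² = (-33/28 + 5)² = (107/28)² = 11449/784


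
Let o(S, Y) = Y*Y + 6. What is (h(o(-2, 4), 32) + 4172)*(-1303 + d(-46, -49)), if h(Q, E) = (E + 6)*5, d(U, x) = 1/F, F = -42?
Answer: -39786529/7 ≈ -5.6838e+6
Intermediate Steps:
d(U, x) = -1/42 (d(U, x) = 1/(-42) = -1/42)
o(S, Y) = 6 + Y**2 (o(S, Y) = Y**2 + 6 = 6 + Y**2)
h(Q, E) = 30 + 5*E (h(Q, E) = (6 + E)*5 = 30 + 5*E)
(h(o(-2, 4), 32) + 4172)*(-1303 + d(-46, -49)) = ((30 + 5*32) + 4172)*(-1303 - 1/42) = ((30 + 160) + 4172)*(-54727/42) = (190 + 4172)*(-54727/42) = 4362*(-54727/42) = -39786529/7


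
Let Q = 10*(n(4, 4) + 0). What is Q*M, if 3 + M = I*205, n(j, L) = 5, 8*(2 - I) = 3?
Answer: 66025/4 ≈ 16506.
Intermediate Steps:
I = 13/8 (I = 2 - 1/8*3 = 2 - 3/8 = 13/8 ≈ 1.6250)
M = 2641/8 (M = -3 + (13/8)*205 = -3 + 2665/8 = 2641/8 ≈ 330.13)
Q = 50 (Q = 10*(5 + 0) = 10*5 = 50)
Q*M = 50*(2641/8) = 66025/4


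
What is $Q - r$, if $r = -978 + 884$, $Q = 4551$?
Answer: $4645$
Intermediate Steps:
$r = -94$
$Q - r = 4551 - -94 = 4551 + 94 = 4645$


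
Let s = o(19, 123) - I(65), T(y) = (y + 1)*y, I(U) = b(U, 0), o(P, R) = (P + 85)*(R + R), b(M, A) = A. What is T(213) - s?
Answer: 19998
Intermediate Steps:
o(P, R) = 2*R*(85 + P) (o(P, R) = (85 + P)*(2*R) = 2*R*(85 + P))
I(U) = 0
T(y) = y*(1 + y) (T(y) = (1 + y)*y = y*(1 + y))
s = 25584 (s = 2*123*(85 + 19) - 1*0 = 2*123*104 + 0 = 25584 + 0 = 25584)
T(213) - s = 213*(1 + 213) - 1*25584 = 213*214 - 25584 = 45582 - 25584 = 19998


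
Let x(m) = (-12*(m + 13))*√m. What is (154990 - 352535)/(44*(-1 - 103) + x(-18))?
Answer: 28248935/656393 + 8889525*I*√2/5251144 ≈ 43.037 + 2.3941*I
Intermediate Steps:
x(m) = √m*(-156 - 12*m) (x(m) = (-12*(13 + m))*√m = (-156 - 12*m)*√m = √m*(-156 - 12*m))
(154990 - 352535)/(44*(-1 - 103) + x(-18)) = (154990 - 352535)/(44*(-1 - 103) + 12*√(-18)*(-13 - 1*(-18))) = -197545/(44*(-104) + 12*(3*I*√2)*(-13 + 18)) = -197545/(-4576 + 12*(3*I*√2)*5) = -197545/(-4576 + 180*I*√2)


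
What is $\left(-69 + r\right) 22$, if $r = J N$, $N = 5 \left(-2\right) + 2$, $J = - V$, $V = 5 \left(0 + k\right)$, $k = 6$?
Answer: $3762$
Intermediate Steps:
$V = 30$ ($V = 5 \left(0 + 6\right) = 5 \cdot 6 = 30$)
$J = -30$ ($J = \left(-1\right) 30 = -30$)
$N = -8$ ($N = -10 + 2 = -8$)
$r = 240$ ($r = \left(-30\right) \left(-8\right) = 240$)
$\left(-69 + r\right) 22 = \left(-69 + 240\right) 22 = 171 \cdot 22 = 3762$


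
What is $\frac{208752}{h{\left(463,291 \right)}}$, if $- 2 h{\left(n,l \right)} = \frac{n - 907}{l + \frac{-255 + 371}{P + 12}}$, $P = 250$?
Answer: $\frac{1328323768}{4847} \approx 2.7405 \cdot 10^{5}$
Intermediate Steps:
$h{\left(n,l \right)} = - \frac{-907 + n}{2 \left(\frac{58}{131} + l\right)}$ ($h{\left(n,l \right)} = - \frac{\left(n - 907\right) \frac{1}{l + \frac{-255 + 371}{250 + 12}}}{2} = - \frac{\left(-907 + n\right) \frac{1}{l + \frac{116}{262}}}{2} = - \frac{\left(-907 + n\right) \frac{1}{l + 116 \cdot \frac{1}{262}}}{2} = - \frac{\left(-907 + n\right) \frac{1}{l + \frac{58}{131}}}{2} = - \frac{\left(-907 + n\right) \frac{1}{\frac{58}{131} + l}}{2} = - \frac{\frac{1}{\frac{58}{131} + l} \left(-907 + n\right)}{2} = - \frac{-907 + n}{2 \left(\frac{58}{131} + l\right)}$)
$\frac{208752}{h{\left(463,291 \right)}} = \frac{208752}{\frac{131}{2} \frac{1}{58 + 131 \cdot 291} \left(907 - 463\right)} = \frac{208752}{\frac{131}{2} \frac{1}{58 + 38121} \left(907 - 463\right)} = \frac{208752}{\frac{131}{2} \cdot \frac{1}{38179} \cdot 444} = \frac{208752}{\frac{29082}{38179}} = 208752 \cdot \frac{38179}{29082} = \frac{1328323768}{4847}$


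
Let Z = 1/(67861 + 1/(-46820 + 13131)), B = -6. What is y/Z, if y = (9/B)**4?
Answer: 46294926867/134756 ≈ 3.4355e+5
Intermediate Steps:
Z = 33689/2286169228 (Z = 1/(67861 + 1/(-33689)) = 1/(67861 - 1/33689) = 1/(2286169228/33689) = 33689/2286169228 ≈ 1.4736e-5)
y = 81/16 (y = (9/(-6))**4 = (9*(-1/6))**4 = (-3/2)**4 = 81/16 ≈ 5.0625)
y/Z = 81/(16*(33689/2286169228)) = (81/16)*(2286169228/33689) = 46294926867/134756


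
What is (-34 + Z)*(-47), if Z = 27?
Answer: 329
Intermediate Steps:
(-34 + Z)*(-47) = (-34 + 27)*(-47) = -7*(-47) = 329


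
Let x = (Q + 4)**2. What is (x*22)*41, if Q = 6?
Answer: 90200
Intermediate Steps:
x = 100 (x = (6 + 4)**2 = 10**2 = 100)
(x*22)*41 = (100*22)*41 = 2200*41 = 90200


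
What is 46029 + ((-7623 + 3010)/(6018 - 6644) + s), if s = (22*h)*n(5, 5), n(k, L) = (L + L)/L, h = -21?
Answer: 28240343/626 ≈ 45112.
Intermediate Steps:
n(k, L) = 2 (n(k, L) = (2*L)/L = 2)
s = -924 (s = (22*(-21))*2 = -462*2 = -924)
46029 + ((-7623 + 3010)/(6018 - 6644) + s) = 46029 + ((-7623 + 3010)/(6018 - 6644) - 924) = 46029 + (-4613/(-626) - 924) = 46029 + (-4613*(-1/626) - 924) = 46029 + (4613/626 - 924) = 46029 - 573811/626 = 28240343/626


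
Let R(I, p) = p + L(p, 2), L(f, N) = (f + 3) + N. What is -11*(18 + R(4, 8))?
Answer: -429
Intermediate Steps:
L(f, N) = 3 + N + f (L(f, N) = (3 + f) + N = 3 + N + f)
R(I, p) = 5 + 2*p (R(I, p) = p + (3 + 2 + p) = p + (5 + p) = 5 + 2*p)
-11*(18 + R(4, 8)) = -11*(18 + (5 + 2*8)) = -11*(18 + (5 + 16)) = -11*(18 + 21) = -11*39 = -429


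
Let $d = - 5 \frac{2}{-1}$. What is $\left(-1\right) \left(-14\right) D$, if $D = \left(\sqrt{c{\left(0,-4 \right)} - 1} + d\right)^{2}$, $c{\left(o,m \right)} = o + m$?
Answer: $1330 + 280 i \sqrt{5} \approx 1330.0 + 626.1 i$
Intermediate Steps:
$d = 10$ ($d = - 5 \cdot 2 \left(-1\right) = \left(-5\right) \left(-2\right) = 10$)
$c{\left(o,m \right)} = m + o$
$D = \left(10 + i \sqrt{5}\right)^{2}$ ($D = \left(\sqrt{\left(-4 + 0\right) - 1} + 10\right)^{2} = \left(\sqrt{-4 - 1} + 10\right)^{2} = \left(\sqrt{-5} + 10\right)^{2} = \left(i \sqrt{5} + 10\right)^{2} = \left(10 + i \sqrt{5}\right)^{2} \approx 95.0 + 44.721 i$)
$\left(-1\right) \left(-14\right) D = \left(-1\right) \left(-14\right) \left(10 + i \sqrt{5}\right)^{2} = 14 \left(10 + i \sqrt{5}\right)^{2}$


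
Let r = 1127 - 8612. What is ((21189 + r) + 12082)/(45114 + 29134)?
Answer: 12893/37124 ≈ 0.34730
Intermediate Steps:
r = -7485
((21189 + r) + 12082)/(45114 + 29134) = ((21189 - 7485) + 12082)/(45114 + 29134) = (13704 + 12082)/74248 = 25786*(1/74248) = 12893/37124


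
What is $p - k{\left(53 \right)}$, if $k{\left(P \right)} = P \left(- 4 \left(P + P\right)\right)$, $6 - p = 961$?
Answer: $21517$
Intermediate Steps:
$p = -955$ ($p = 6 - 961 = -955$)
$k{\left(P \right)} = - 8 P^{2}$ ($k{\left(P \right)} = P \left(- 4 \cdot 2 P\right) = P \left(- 8 P\right) = - 8 P^{2}$)
$p - k{\left(53 \right)} = -955 - - 8 \cdot 53^{2} = -955 - \left(-8\right) 2809 = -955 - -22472 = -955 + 22472 = 21517$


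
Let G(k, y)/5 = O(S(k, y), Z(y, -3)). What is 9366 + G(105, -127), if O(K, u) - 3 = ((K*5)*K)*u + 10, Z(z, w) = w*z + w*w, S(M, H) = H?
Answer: 157267181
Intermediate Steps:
Z(z, w) = w² + w*z (Z(z, w) = w*z + w² = w² + w*z)
O(K, u) = 13 + 5*u*K² (O(K, u) = 3 + (((K*5)*K)*u + 10) = 3 + (((5*K)*K)*u + 10) = 3 + ((5*K²)*u + 10) = 3 + (5*u*K² + 10) = 3 + (10 + 5*u*K²) = 13 + 5*u*K²)
G(k, y) = 65 + 25*y²*(9 - 3*y) (G(k, y) = 5*(13 + 5*(-3*(-3 + y))*y²) = 5*(13 + 5*(9 - 3*y)*y²) = 5*(13 + 5*y²*(9 - 3*y)) = 65 + 25*y²*(9 - 3*y))
9366 + G(105, -127) = 9366 + (65 + 75*(-127)²*(3 - 1*(-127))) = 9366 + (65 + 75*16129*(3 + 127)) = 9366 + (65 + 75*16129*130) = 9366 + (65 + 157257750) = 9366 + 157257815 = 157267181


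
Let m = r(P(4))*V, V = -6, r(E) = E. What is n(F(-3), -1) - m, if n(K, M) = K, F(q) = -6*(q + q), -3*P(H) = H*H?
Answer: 4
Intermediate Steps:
P(H) = -H²/3 (P(H) = -H*H/3 = -H²/3)
F(q) = -12*q
m = 32 (m = -⅓*4²*(-6) = -⅓*16*(-6) = -16/3*(-6) = 32)
n(F(-3), -1) - m = -12*(-3) - 1*32 = 36 - 32 = 4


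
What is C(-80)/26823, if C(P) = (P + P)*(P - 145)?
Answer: 12000/8941 ≈ 1.3421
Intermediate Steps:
C(P) = 2*P*(-145 + P) (C(P) = (2*P)*(-145 + P) = 2*P*(-145 + P))
C(-80)/26823 = (2*(-80)*(-145 - 80))/26823 = (2*(-80)*(-225))*(1/26823) = 36000*(1/26823) = 12000/8941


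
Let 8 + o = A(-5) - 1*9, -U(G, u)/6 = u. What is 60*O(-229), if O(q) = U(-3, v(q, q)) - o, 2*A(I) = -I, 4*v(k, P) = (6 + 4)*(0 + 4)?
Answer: -2730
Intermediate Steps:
v(k, P) = 10 (v(k, P) = ((6 + 4)*(0 + 4))/4 = (10*4)/4 = (¼)*40 = 10)
U(G, u) = -6*u
A(I) = -I/2 (A(I) = (-I)/2 = -I/2)
o = -29/2 (o = -8 + (-½*(-5) - 1*9) = -8 + (5/2 - 9) = -8 - 13/2 = -29/2 ≈ -14.500)
O(q) = -91/2 (O(q) = -6*10 - 1*(-29/2) = -60 + 29/2 = -91/2)
60*O(-229) = 60*(-91/2) = -2730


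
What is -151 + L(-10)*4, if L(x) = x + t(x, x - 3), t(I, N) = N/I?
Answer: -929/5 ≈ -185.80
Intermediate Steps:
L(x) = x + (-3 + x)/x (L(x) = x + (x - 3)/x = x + (-3 + x)/x)
-151 + L(-10)*4 = -151 + (1 - 10 - 3/(-10))*4 = -151 + (1 - 10 - 3*(-1/10))*4 = -151 + (1 - 10 + 3/10)*4 = -151 - 87/10*4 = -151 - 174/5 = -929/5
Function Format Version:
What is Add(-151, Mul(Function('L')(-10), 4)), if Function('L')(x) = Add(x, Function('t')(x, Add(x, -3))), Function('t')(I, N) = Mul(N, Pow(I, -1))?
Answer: Rational(-929, 5) ≈ -185.80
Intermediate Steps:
Function('L')(x) = Add(x, Mul(Pow(x, -1), Add(-3, x))) (Function('L')(x) = Add(x, Mul(Add(x, -3), Pow(x, -1))) = Add(x, Mul(Add(-3, x), Pow(x, -1))) = Add(x, Mul(Pow(x, -1), Add(-3, x))))
Add(-151, Mul(Function('L')(-10), 4)) = Add(-151, Mul(Add(1, -10, Mul(-3, Pow(-10, -1))), 4)) = Add(-151, Mul(Add(1, -10, Mul(-3, Rational(-1, 10))), 4)) = Add(-151, Mul(Add(1, -10, Rational(3, 10)), 4)) = Add(-151, Mul(Rational(-87, 10), 4)) = Add(-151, Rational(-174, 5)) = Rational(-929, 5)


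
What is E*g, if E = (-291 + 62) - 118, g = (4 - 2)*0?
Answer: 0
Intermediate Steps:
g = 0 (g = 2*0 = 0)
E = -347 (E = -229 - 118 = -347)
E*g = -347*0 = 0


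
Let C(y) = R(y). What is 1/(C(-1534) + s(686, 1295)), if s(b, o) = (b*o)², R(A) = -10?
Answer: 1/789201256890 ≈ 1.2671e-12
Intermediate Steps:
C(y) = -10
s(b, o) = b²*o²
1/(C(-1534) + s(686, 1295)) = 1/(-10 + 686²*1295²) = 1/(-10 + 470596*1677025) = 1/(-10 + 789201256900) = 1/789201256890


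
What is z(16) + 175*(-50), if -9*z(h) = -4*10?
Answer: -78710/9 ≈ -8745.6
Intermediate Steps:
z(h) = 40/9 (z(h) = -(-4)*10/9 = -⅑*(-40) = 40/9)
z(16) + 175*(-50) = 40/9 + 175*(-50) = 40/9 - 8750 = -78710/9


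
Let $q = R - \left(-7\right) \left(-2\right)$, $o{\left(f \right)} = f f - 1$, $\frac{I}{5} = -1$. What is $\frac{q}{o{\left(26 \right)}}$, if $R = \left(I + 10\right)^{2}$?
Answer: $\frac{11}{675} \approx 0.016296$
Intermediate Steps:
$I = -5$ ($I = 5 \left(-1\right) = -5$)
$o{\left(f \right)} = -1 + f^{2}$ ($o{\left(f \right)} = f^{2} - 1 = -1 + f^{2}$)
$R = 25$ ($R = \left(-5 + 10\right)^{2} = 5^{2} = 25$)
$q = 11$ ($q = 25 - \left(-7\right) \left(-2\right) = 25 - 14 = 11$)
$\frac{q}{o{\left(26 \right)}} = \frac{11}{-1 + 26^{2}} = \frac{11}{-1 + 676} = \frac{11}{675}$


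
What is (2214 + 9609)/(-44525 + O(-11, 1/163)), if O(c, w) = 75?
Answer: -1689/6350 ≈ -0.26598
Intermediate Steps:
(2214 + 9609)/(-44525 + O(-11, 1/163)) = (2214 + 9609)/(-44525 + 75) = 11823/(-44450) = 11823*(-1/44450) = -1689/6350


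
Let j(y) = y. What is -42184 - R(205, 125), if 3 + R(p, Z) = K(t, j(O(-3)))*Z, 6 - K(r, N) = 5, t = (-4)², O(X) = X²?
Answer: -42306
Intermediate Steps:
t = 16
K(r, N) = 1 (K(r, N) = 6 - 1*5 = 6 - 5 = 1)
R(p, Z) = -3 + Z (R(p, Z) = -3 + 1*Z = -3 + Z)
-42184 - R(205, 125) = -42184 - (-3 + 125) = -42184 - 1*122 = -42184 - 122 = -42306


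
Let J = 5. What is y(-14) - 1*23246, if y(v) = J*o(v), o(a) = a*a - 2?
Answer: -22276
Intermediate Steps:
o(a) = -2 + a² (o(a) = a² - 2 = -2 + a²)
y(v) = -10 + 5*v² (y(v) = 5*(-2 + v²) = -10 + 5*v²)
y(-14) - 1*23246 = (-10 + 5*(-14)²) - 1*23246 = (-10 + 5*196) - 23246 = (-10 + 980) - 23246 = 970 - 23246 = -22276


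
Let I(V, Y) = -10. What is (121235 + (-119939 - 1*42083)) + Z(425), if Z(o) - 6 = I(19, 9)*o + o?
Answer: -44606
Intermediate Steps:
Z(o) = 6 - 9*o (Z(o) = 6 + (-10*o + o) = 6 - 9*o)
(121235 + (-119939 - 1*42083)) + Z(425) = (121235 + (-119939 - 1*42083)) + (6 - 9*425) = (121235 + (-119939 - 42083)) + (6 - 3825) = (121235 - 162022) - 3819 = -40787 - 3819 = -44606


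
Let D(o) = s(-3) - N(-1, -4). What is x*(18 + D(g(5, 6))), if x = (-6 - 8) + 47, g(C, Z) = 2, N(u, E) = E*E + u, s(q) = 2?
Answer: 165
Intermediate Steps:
N(u, E) = u + E**2 (N(u, E) = E**2 + u = u + E**2)
D(o) = -13 (D(o) = 2 - (-1 + (-4)**2) = 2 - (-1 + 16) = 2 - 1*15 = 2 - 15 = -13)
x = 33 (x = -14 + 47 = 33)
x*(18 + D(g(5, 6))) = 33*(18 - 13) = 33*5 = 165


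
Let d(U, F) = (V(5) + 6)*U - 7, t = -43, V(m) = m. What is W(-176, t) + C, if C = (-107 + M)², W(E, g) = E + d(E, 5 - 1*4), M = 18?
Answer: 5802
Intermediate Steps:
d(U, F) = -7 + 11*U (d(U, F) = (5 + 6)*U - 7 = 11*U - 7 = -7 + 11*U)
W(E, g) = -7 + 12*E (W(E, g) = E + (-7 + 11*E) = -7 + 12*E)
C = 7921 (C = (-107 + 18)² = (-89)² = 7921)
W(-176, t) + C = (-7 + 12*(-176)) + 7921 = (-7 - 2112) + 7921 = -2119 + 7921 = 5802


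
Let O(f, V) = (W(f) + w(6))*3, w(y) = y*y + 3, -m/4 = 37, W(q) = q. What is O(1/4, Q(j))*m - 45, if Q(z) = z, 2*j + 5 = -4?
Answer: -17472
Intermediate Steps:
j = -9/2 (j = -5/2 + (½)*(-4) = -5/2 - 2 = -9/2 ≈ -4.5000)
m = -148 (m = -4*37 = -148)
w(y) = 3 + y² (w(y) = y² + 3 = 3 + y²)
O(f, V) = 117 + 3*f (O(f, V) = (f + (3 + 6²))*3 = (f + (3 + 36))*3 = (f + 39)*3 = (39 + f)*3 = 117 + 3*f)
O(1/4, Q(j))*m - 45 = (117 + 3/4)*(-148) - 45 = (117 + 3*(¼))*(-148) - 45 = (117 + ¾)*(-148) - 45 = (471/4)*(-148) - 45 = -17427 - 45 = -17472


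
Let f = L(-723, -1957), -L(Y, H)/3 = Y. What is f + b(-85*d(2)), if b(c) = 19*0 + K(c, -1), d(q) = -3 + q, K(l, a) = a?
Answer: 2168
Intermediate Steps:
L(Y, H) = -3*Y
f = 2169 (f = -3*(-723) = 2169)
b(c) = -1 (b(c) = 19*0 - 1 = 0 - 1 = -1)
f + b(-85*d(2)) = 2169 - 1 = 2168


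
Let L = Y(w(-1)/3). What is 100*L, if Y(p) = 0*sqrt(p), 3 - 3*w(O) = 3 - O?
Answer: 0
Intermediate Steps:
w(O) = O/3 (w(O) = 1 - (3 - O)/3 = 1 + (-1 + O/3) = O/3)
Y(p) = 0
L = 0
100*L = 100*0 = 0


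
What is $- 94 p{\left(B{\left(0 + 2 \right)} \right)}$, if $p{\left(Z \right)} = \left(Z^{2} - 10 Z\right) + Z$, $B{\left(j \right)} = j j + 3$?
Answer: $1316$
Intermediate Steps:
$B{\left(j \right)} = 3 + j^{2}$ ($B{\left(j \right)} = j^{2} + 3 = 3 + j^{2}$)
$p{\left(Z \right)} = Z^{2} - 9 Z$
$- 94 p{\left(B{\left(0 + 2 \right)} \right)} = - 94 \left(3 + \left(0 + 2\right)^{2}\right) \left(-9 + \left(3 + \left(0 + 2\right)^{2}\right)\right) = - 94 \left(3 + 2^{2}\right) \left(-9 + \left(3 + 2^{2}\right)\right) = - 94 \left(3 + 4\right) \left(-9 + \left(3 + 4\right)\right) = - 94 \cdot 7 \left(-9 + 7\right) = - 94 \cdot 7 \left(-2\right) = \left(-94\right) \left(-14\right) = 1316$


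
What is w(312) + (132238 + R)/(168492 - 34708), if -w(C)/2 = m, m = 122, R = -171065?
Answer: -32682123/133784 ≈ -244.29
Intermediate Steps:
w(C) = -244 (w(C) = -2*122 = -244)
w(312) + (132238 + R)/(168492 - 34708) = -244 + (132238 - 171065)/(168492 - 34708) = -244 - 38827/133784 = -32682123/133784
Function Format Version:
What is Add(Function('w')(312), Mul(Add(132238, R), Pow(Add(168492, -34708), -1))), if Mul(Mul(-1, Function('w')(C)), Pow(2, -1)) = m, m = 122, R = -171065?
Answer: Rational(-32682123, 133784) ≈ -244.29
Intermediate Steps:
Function('w')(C) = -244 (Function('w')(C) = Mul(-2, 122) = -244)
Add(Function('w')(312), Mul(Add(132238, R), Pow(Add(168492, -34708), -1))) = Add(-244, Mul(Add(132238, -171065), Pow(Add(168492, -34708), -1))) = Add(-244, Mul(-38827, Pow(133784, -1))) = Add(-244, Mul(-38827, Rational(1, 133784))) = Add(-244, Rational(-38827, 133784)) = Rational(-32682123, 133784)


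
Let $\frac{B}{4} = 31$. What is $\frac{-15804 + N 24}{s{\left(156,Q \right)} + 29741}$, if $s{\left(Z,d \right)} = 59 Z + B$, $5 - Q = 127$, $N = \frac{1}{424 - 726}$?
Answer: $- \frac{795472}{1966473} \approx -0.40452$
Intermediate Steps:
$B = 124$ ($B = 4 \cdot 31 = 124$)
$N = - \frac{1}{302}$ ($N = \frac{1}{-302} = - \frac{1}{302} \approx -0.0033113$)
$Q = -122$ ($Q = 5 - 127 = -122$)
$s{\left(Z,d \right)} = 124 + 59 Z$ ($s{\left(Z,d \right)} = 59 Z + 124 = 124 + 59 Z$)
$\frac{-15804 + N 24}{s{\left(156,Q \right)} + 29741} = \frac{-15804 - \frac{12}{151}}{\left(124 + 59 \cdot 156\right) + 29741} = \frac{-15804 - \frac{12}{151}}{\left(124 + 9204\right) + 29741} = - \frac{2386416}{151 \left(9328 + 29741\right)} = - \frac{2386416}{151 \cdot 39069} = \left(- \frac{2386416}{151}\right) \frac{1}{39069} = - \frac{795472}{1966473}$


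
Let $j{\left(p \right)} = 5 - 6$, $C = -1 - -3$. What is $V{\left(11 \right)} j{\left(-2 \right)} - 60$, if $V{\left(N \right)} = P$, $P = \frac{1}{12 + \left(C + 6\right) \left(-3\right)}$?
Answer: $- \frac{719}{12} \approx -59.917$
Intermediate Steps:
$C = 2$ ($C = -1 + 3 = 2$)
$j{\left(p \right)} = -1$
$P = - \frac{1}{12}$ ($P = \frac{1}{12 + \left(2 + 6\right) \left(-3\right)} = \frac{1}{12 + 8 \left(-3\right)} = \frac{1}{12 - 24} = \frac{1}{-12} = - \frac{1}{12} \approx -0.083333$)
$V{\left(N \right)} = - \frac{1}{12}$
$V{\left(11 \right)} j{\left(-2 \right)} - 60 = \left(- \frac{1}{12}\right) \left(-1\right) - 60 = \frac{1}{12} - 60 = - \frac{719}{12}$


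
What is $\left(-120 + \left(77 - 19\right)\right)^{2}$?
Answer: $3844$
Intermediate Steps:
$\left(-120 + \left(77 - 19\right)\right)^{2} = \left(-120 + 58\right)^{2} = \left(-62\right)^{2} = 3844$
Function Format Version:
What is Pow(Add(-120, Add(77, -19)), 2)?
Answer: 3844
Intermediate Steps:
Pow(Add(-120, Add(77, -19)), 2) = Pow(Add(-120, 58), 2) = Pow(-62, 2) = 3844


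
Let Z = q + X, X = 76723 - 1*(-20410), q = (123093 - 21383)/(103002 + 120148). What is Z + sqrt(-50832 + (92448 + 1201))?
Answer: 2167533066/22315 + sqrt(42817) ≈ 97340.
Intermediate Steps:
q = 10171/22315 (q = 101710/223150 = 101710*(1/223150) = 10171/22315 ≈ 0.45579)
X = 97133 (X = 76723 + 20410 = 97133)
Z = 2167533066/22315 (Z = 10171/22315 + 97133 = 2167533066/22315 ≈ 97134.)
Z + sqrt(-50832 + (92448 + 1201)) = 2167533066/22315 + sqrt(-50832 + (92448 + 1201)) = 2167533066/22315 + sqrt(-50832 + 93649) = 2167533066/22315 + sqrt(42817)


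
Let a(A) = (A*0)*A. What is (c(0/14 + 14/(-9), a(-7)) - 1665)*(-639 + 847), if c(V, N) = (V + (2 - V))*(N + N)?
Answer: -346320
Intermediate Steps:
a(A) = 0 (a(A) = 0*A = 0)
c(V, N) = 4*N (c(V, N) = 2*(2*N) = 4*N)
(c(0/14 + 14/(-9), a(-7)) - 1665)*(-639 + 847) = (4*0 - 1665)*(-639 + 847) = (0 - 1665)*208 = -1665*208 = -346320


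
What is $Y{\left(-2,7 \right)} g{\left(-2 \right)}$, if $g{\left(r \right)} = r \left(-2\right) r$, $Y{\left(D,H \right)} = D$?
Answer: $16$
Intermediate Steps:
$g{\left(r \right)} = - 2 r^{2}$ ($g{\left(r \right)} = - 2 r r = - 2 r^{2}$)
$Y{\left(-2,7 \right)} g{\left(-2 \right)} = - 2 \left(- 2 \left(-2\right)^{2}\right) = - 2 \left(\left(-2\right) 4\right) = \left(-2\right) \left(-8\right) = 16$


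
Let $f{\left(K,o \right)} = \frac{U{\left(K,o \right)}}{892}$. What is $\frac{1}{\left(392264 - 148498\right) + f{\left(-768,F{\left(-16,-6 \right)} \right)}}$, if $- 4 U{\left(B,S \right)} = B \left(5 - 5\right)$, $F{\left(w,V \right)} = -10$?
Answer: $\frac{1}{243766} \approx 4.1023 \cdot 10^{-6}$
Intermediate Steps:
$U{\left(B,S \right)} = 0$ ($U{\left(B,S \right)} = - \frac{B \left(5 - 5\right)}{4} = - \frac{B 0}{4} = \left(- \frac{1}{4}\right) 0 = 0$)
$f{\left(K,o \right)} = 0$ ($f{\left(K,o \right)} = \frac{0}{892} = 0 \cdot \frac{1}{892} = 0$)
$\frac{1}{\left(392264 - 148498\right) + f{\left(-768,F{\left(-16,-6 \right)} \right)}} = \frac{1}{\left(392264 - 148498\right) + 0} = \frac{1}{243766 + 0} = \frac{1}{243766}$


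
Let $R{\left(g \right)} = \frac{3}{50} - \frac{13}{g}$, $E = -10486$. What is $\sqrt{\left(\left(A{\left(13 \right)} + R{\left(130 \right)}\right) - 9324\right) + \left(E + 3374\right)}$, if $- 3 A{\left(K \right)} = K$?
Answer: $\frac{2 i \sqrt{924771}}{15} \approx 128.22 i$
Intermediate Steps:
$A{\left(K \right)} = - \frac{K}{3}$
$R{\left(g \right)} = \frac{3}{50} - \frac{13}{g}$ ($R{\left(g \right)} = 3 \cdot \frac{1}{50} - \frac{13}{g} = \frac{3}{50} - \frac{13}{g}$)
$\sqrt{\left(\left(A{\left(13 \right)} + R{\left(130 \right)}\right) - 9324\right) + \left(E + 3374\right)} = \sqrt{\left(\left(\left(- \frac{1}{3}\right) 13 + \left(\frac{3}{50} - \frac{13}{130}\right)\right) - 9324\right) + \left(-10486 + 3374\right)} = \sqrt{\left(\left(- \frac{13}{3} + \left(\frac{3}{50} - \frac{1}{10}\right)\right) - 9324\right) - 7112} = \sqrt{\left(\left(- \frac{13}{3} - \frac{1}{25}\right) - 9324\right) - 7112} = \sqrt{\left(- \frac{328}{75} - 9324\right) - 7112} = \sqrt{- \frac{699628}{75} - 7112} = \sqrt{- \frac{1233028}{75}} = \frac{2 i \sqrt{924771}}{15}$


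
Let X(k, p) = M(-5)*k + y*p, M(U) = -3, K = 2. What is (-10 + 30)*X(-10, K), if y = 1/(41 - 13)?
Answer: 4210/7 ≈ 601.43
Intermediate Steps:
y = 1/28 ≈ 0.035714
X(k, p) = -3*k + p/28
(-10 + 30)*X(-10, K) = (-10 + 30)*(-3*(-10) + (1/28)*2) = 20*(30 + 1/14) = 20*(421/14) = 4210/7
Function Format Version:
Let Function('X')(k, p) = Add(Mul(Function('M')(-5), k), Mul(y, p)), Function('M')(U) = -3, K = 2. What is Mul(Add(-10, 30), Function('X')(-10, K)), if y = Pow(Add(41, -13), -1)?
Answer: Rational(4210, 7) ≈ 601.43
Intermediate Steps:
y = Rational(1, 28) (y = Pow(28, -1) = Rational(1, 28) ≈ 0.035714)
Function('X')(k, p) = Add(Mul(-3, k), Mul(Rational(1, 28), p))
Mul(Add(-10, 30), Function('X')(-10, K)) = Mul(Add(-10, 30), Add(Mul(-3, -10), Mul(Rational(1, 28), 2))) = Mul(20, Add(30, Rational(1, 14))) = Mul(20, Rational(421, 14)) = Rational(4210, 7)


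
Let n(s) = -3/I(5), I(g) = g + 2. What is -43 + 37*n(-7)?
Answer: -412/7 ≈ -58.857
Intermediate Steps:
I(g) = 2 + g
n(s) = -3/7 (n(s) = -3/(2 + 5) = -3/7)
-43 + 37*n(-7) = -43 + 37*(-3/7) = -43 - 111/7 = -412/7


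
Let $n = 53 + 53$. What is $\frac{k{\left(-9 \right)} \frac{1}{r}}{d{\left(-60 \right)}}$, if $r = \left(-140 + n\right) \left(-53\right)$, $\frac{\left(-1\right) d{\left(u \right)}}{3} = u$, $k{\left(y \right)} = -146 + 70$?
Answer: $- \frac{19}{81090} \approx -0.00023431$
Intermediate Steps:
$n = 106$
$k{\left(y \right)} = -76$
$d{\left(u \right)} = - 3 u$
$r = 1802$ ($r = \left(-140 + 106\right) \left(-53\right) = \left(-34\right) \left(-53\right) = 1802$)
$\frac{k{\left(-9 \right)} \frac{1}{r}}{d{\left(-60 \right)}} = \frac{\left(-76\right) \frac{1}{1802}}{\left(-3\right) \left(-60\right)} = \frac{\left(-76\right) \frac{1}{1802}}{180} = \left(- \frac{38}{901}\right) \frac{1}{180} = - \frac{19}{81090}$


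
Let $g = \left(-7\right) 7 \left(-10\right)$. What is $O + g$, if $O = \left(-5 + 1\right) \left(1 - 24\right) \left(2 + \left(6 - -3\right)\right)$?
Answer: $1502$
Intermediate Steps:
$g = 490$ ($g = \left(-49\right) \left(-10\right) = 490$)
$O = 1012$ ($O = - 4 \left(1 - 24\right) \left(2 + \left(6 + 3\right)\right) = \left(-4\right) \left(-23\right) \left(2 + 9\right) = 92 \cdot 11 = 1012$)
$O + g = 1012 + 490 = 1502$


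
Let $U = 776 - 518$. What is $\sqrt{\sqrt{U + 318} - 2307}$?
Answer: $i \sqrt{2283} \approx 47.781 i$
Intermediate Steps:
$U = 258$ ($U = 776 - 518 = 258$)
$\sqrt{\sqrt{U + 318} - 2307} = \sqrt{\sqrt{258 + 318} - 2307} = \sqrt{\sqrt{576} - 2307} = \sqrt{24 - 2307} = \sqrt{-2283} = i \sqrt{2283}$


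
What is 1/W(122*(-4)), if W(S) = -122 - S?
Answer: 1/366 ≈ 0.0027322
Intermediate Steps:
1/W(122*(-4)) = 1/(-122 - 122*(-4)) = 1/(-122 - 1*(-488)) = 1/(-122 + 488) = 1/366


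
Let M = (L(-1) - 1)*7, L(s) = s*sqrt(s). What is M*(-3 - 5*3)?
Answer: 126 + 126*I ≈ 126.0 + 126.0*I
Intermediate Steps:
L(s) = s**(3/2)
M = -7 - 7*I (M = ((-1)**(3/2) - 1)*7 = (-I - 1)*7 = (-1 - I)*7 = -7 - 7*I ≈ -7.0 - 7.0*I)
M*(-3 - 5*3) = (-7 - 7*I)*(-3 - 5*3) = (-7 - 7*I)*(-3 - 15) = (-7 - 7*I)*(-18) = 126 + 126*I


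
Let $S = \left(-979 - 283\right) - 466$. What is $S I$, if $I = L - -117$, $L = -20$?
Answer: $-167616$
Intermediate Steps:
$S = -1728$ ($S = -1262 - 466 = -1728$)
$I = 97$ ($I = -20 - -117 = -20 + 117 = 97$)
$S I = \left(-1728\right) 97 = -167616$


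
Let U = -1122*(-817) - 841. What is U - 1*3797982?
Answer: -2882149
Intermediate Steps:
U = 915833 (U = 916674 - 841 = 915833)
U - 1*3797982 = 915833 - 1*3797982 = 915833 - 3797982 = -2882149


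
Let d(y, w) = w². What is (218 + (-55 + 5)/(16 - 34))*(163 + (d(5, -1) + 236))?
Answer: 794800/9 ≈ 88311.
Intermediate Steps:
(218 + (-55 + 5)/(16 - 34))*(163 + (d(5, -1) + 236)) = (218 + (-55 + 5)/(16 - 34))*(163 + ((-1)² + 236)) = (218 - 50/(-18))*(163 + (1 + 236)) = (218 - 50*(-1/18))*(163 + 237) = (218 + 25/9)*400 = (1987/9)*400 = 794800/9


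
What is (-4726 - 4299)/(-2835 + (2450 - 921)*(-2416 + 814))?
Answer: 9025/2452293 ≈ 0.0036802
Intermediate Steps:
(-4726 - 4299)/(-2835 + (2450 - 921)*(-2416 + 814)) = -9025/(-2835 + 1529*(-1602)) = -9025/(-2835 - 2449458) = -9025/(-2452293) = -9025*(-1/2452293) = 9025/2452293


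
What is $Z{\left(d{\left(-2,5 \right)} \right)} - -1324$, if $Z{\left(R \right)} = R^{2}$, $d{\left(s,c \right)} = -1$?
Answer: $1325$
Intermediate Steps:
$Z{\left(d{\left(-2,5 \right)} \right)} - -1324 = \left(-1\right)^{2} - -1324 = 1 + 1324 = 1325$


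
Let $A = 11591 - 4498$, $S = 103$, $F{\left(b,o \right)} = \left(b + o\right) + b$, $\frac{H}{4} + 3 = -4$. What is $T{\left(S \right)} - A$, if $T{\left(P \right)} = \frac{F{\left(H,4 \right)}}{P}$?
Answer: $- \frac{730631}{103} \approx -7093.5$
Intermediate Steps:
$H = -28$ ($H = -12 + 4 \left(-4\right) = -12 - 16 = -28$)
$F{\left(b,o \right)} = o + 2 b$
$A = 7093$
$T{\left(P \right)} = - \frac{52}{P}$ ($T{\left(P \right)} = \frac{4 + 2 \left(-28\right)}{P} = \frac{4 - 56}{P} = - \frac{52}{P}$)
$T{\left(S \right)} - A = - \frac{52}{103} - 7093 = - \frac{730631}{103}$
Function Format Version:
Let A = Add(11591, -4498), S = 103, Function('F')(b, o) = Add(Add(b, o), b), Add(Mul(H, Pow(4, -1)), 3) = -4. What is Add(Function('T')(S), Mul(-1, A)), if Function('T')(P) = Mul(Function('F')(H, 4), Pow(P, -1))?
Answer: Rational(-730631, 103) ≈ -7093.5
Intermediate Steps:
H = -28 (H = Add(-12, Mul(4, -4)) = Add(-12, -16) = -28)
Function('F')(b, o) = Add(o, Mul(2, b))
A = 7093
Function('T')(P) = Mul(-52, Pow(P, -1)) (Function('T')(P) = Mul(Add(4, Mul(2, -28)), Pow(P, -1)) = Mul(Add(4, -56), Pow(P, -1)) = Mul(-52, Pow(P, -1)))
Add(Function('T')(S), Mul(-1, A)) = Add(Mul(-52, Pow(103, -1)), Mul(-1, 7093)) = Add(Mul(-52, Rational(1, 103)), -7093) = Add(Rational(-52, 103), -7093) = Rational(-730631, 103)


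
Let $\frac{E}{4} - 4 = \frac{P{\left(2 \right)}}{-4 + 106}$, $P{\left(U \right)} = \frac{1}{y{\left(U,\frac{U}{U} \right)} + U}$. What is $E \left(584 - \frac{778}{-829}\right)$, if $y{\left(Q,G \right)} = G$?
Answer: $\frac{396013100}{42279} \approx 9366.7$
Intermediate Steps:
$P{\left(U \right)} = \frac{1}{1 + U}$ ($P{\left(U \right)} = \frac{1}{\frac{U}{U} + U} = \frac{1}{1 + U}$)
$E = \frac{2450}{153}$ ($E = 16 + 4 \frac{1}{\left(1 + 2\right) \left(-4 + 106\right)} = 16 + 4 \frac{1}{3 \cdot 102} = 16 + 4 \cdot \frac{1}{3} \cdot \frac{1}{102} = 16 + 4 \cdot \frac{1}{306} = 16 + \frac{2}{153} = \frac{2450}{153} \approx 16.013$)
$E \left(584 - \frac{778}{-829}\right) = \frac{2450 \left(584 - \frac{778}{-829}\right)}{153} = \frac{2450 \left(584 - - \frac{778}{829}\right)}{153} = \frac{2450 \left(584 + \frac{778}{829}\right)}{153} = \frac{2450}{153} \cdot \frac{484914}{829} = \frac{396013100}{42279}$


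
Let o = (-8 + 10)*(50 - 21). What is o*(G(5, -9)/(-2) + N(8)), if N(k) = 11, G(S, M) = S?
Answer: 493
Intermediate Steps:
o = 58 (o = 2*29 = 58)
o*(G(5, -9)/(-2) + N(8)) = 58*(5/(-2) + 11) = 58*(5*(-½) + 11) = 58*(-5/2 + 11) = 58*(17/2) = 493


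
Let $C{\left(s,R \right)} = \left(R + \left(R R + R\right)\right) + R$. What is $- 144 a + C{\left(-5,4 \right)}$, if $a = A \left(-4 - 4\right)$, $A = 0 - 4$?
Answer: $-4580$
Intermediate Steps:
$A = -4$
$a = 32$ ($a = - 4 \left(-4 - 4\right) = \left(-4\right) \left(-8\right) = 32$)
$C{\left(s,R \right)} = R^{2} + 3 R$ ($C{\left(s,R \right)} = \left(R + \left(R^{2} + R\right)\right) + R = \left(R + \left(R + R^{2}\right)\right) + R = \left(R^{2} + 2 R\right) + R = R^{2} + 3 R$)
$- 144 a + C{\left(-5,4 \right)} = \left(-144\right) 32 + 4 \left(3 + 4\right) = -4608 + 4 \cdot 7 = -4608 + 28 = -4580$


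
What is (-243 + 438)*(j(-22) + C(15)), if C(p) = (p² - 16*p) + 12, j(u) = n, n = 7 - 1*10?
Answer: -1170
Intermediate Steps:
n = -3 (n = 7 - 10 = -3)
j(u) = -3
C(p) = 12 + p² - 16*p
(-243 + 438)*(j(-22) + C(15)) = (-243 + 438)*(-3 + (12 + 15² - 16*15)) = 195*(-3 + (12 + 225 - 240)) = 195*(-3 - 3) = 195*(-6) = -1170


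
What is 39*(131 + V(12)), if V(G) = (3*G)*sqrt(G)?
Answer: 5109 + 2808*sqrt(3) ≈ 9972.6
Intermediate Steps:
V(G) = 3*G**(3/2)
39*(131 + V(12)) = 39*(131 + 3*12**(3/2)) = 39*(131 + 3*(24*sqrt(3))) = 39*(131 + 72*sqrt(3)) = 5109 + 2808*sqrt(3)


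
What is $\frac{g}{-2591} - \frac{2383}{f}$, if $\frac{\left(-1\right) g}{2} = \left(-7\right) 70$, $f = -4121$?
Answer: $\frac{2135773}{10677511} \approx 0.20003$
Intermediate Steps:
$g = 980$ ($g = - 2 \left(\left(-7\right) 70\right) = \left(-2\right) \left(-490\right) = 980$)
$\frac{g}{-2591} - \frac{2383}{f} = \frac{980}{-2591} - \frac{2383}{-4121} = 980 \left(- \frac{1}{2591}\right) - - \frac{2383}{4121} = - \frac{980}{2591} + \frac{2383}{4121} = \frac{2135773}{10677511}$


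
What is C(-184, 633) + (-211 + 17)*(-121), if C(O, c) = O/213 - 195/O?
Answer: 920000687/39192 ≈ 23474.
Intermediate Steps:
C(O, c) = -195/O + O/213 (C(O, c) = O*(1/213) - 195/O = O/213 - 195/O = -195/O + O/213)
C(-184, 633) + (-211 + 17)*(-121) = (-195/(-184) + (1/213)*(-184)) + (-211 + 17)*(-121) = (-195*(-1/184) - 184/213) - 194*(-121) = (195/184 - 184/213) + 23474 = 7679/39192 + 23474 = 920000687/39192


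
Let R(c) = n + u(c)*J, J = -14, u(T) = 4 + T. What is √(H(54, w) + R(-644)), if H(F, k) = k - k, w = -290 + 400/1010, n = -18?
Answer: √8942 ≈ 94.562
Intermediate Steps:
w = -29250/101 (w = -290 + 400*(1/1010) = -290 + 40/101 = -29250/101 ≈ -289.60)
R(c) = -74 - 14*c (R(c) = -18 + (4 + c)*(-14) = -18 + (-56 - 14*c) = -74 - 14*c)
H(F, k) = 0
√(H(54, w) + R(-644)) = √(0 + (-74 - 14*(-644))) = √(0 + (-74 + 9016)) = √(0 + 8942) = √8942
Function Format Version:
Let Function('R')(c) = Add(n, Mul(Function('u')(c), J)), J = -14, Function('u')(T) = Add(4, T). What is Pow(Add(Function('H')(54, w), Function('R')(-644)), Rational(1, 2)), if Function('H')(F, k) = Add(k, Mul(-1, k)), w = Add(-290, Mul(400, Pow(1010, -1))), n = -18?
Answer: Pow(8942, Rational(1, 2)) ≈ 94.562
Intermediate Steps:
w = Rational(-29250, 101) (w = Add(-290, Mul(400, Rational(1, 1010))) = Add(-290, Rational(40, 101)) = Rational(-29250, 101) ≈ -289.60)
Function('R')(c) = Add(-74, Mul(-14, c)) (Function('R')(c) = Add(-18, Mul(Add(4, c), -14)) = Add(-18, Add(-56, Mul(-14, c))) = Add(-74, Mul(-14, c)))
Function('H')(F, k) = 0
Pow(Add(Function('H')(54, w), Function('R')(-644)), Rational(1, 2)) = Pow(Add(0, Add(-74, Mul(-14, -644))), Rational(1, 2)) = Pow(Add(0, Add(-74, 9016)), Rational(1, 2)) = Pow(Add(0, 8942), Rational(1, 2)) = Pow(8942, Rational(1, 2))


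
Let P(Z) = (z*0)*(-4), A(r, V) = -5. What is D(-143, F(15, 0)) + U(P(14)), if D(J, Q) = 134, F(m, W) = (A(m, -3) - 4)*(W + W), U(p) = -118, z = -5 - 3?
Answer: 16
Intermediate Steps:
z = -8
P(Z) = 0 (P(Z) = -8*0*(-4) = 0*(-4) = 0)
F(m, W) = -18*W (F(m, W) = (-5 - 4)*(W + W) = -18*W)
D(-143, F(15, 0)) + U(P(14)) = 134 - 118 = 16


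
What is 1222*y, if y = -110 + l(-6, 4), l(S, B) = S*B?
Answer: -163748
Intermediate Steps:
l(S, B) = B*S
y = -134 (y = -110 + 4*(-6) = -110 - 24 = -134)
1222*y = 1222*(-134) = -163748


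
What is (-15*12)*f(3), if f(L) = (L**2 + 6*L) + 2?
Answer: -5220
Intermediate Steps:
f(L) = 2 + L**2 + 6*L
(-15*12)*f(3) = (-15*12)*(2 + 3**2 + 6*3) = -180*(2 + 9 + 18) = -180*29 = -5220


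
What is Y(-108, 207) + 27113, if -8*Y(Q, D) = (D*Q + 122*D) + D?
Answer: 213799/8 ≈ 26725.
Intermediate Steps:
Y(Q, D) = -123*D/8 - D*Q/8 (Y(Q, D) = -((D*Q + 122*D) + D)/8 = -((122*D + D*Q) + D)/8 = -(123*D + D*Q)/8 = -123*D/8 - D*Q/8)
Y(-108, 207) + 27113 = -1/8*207*(123 - 108) + 27113 = -1/8*207*15 + 27113 = -3105/8 + 27113 = 213799/8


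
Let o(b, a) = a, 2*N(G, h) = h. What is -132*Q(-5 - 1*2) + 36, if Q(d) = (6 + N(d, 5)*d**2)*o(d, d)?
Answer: 118770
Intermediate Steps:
N(G, h) = h/2
Q(d) = d*(6 + 5*d**2/2) (Q(d) = (6 + ((1/2)*5)*d**2)*d = (6 + 5*d**2/2)*d = d*(6 + 5*d**2/2))
-132*Q(-5 - 1*2) + 36 = -66*(-5 - 1*2)*(12 + 5*(-5 - 1*2)**2) + 36 = -66*(-5 - 2)*(12 + 5*(-5 - 2)**2) + 36 = -66*(-7)*(12 + 5*(-7)**2) + 36 = -66*(-7)*(12 + 5*49) + 36 = -66*(-7)*(12 + 245) + 36 = -66*(-7)*257 + 36 = -132*(-1799/2) + 36 = 118734 + 36 = 118770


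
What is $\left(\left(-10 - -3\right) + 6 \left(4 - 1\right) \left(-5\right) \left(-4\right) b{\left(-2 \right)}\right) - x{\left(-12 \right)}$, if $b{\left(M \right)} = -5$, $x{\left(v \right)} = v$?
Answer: $-1795$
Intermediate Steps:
$\left(\left(-10 - -3\right) + 6 \left(4 - 1\right) \left(-5\right) \left(-4\right) b{\left(-2 \right)}\right) - x{\left(-12 \right)} = \left(\left(-10 - -3\right) + 6 \left(4 - 1\right) \left(-5\right) \left(-4\right) \left(-5\right)\right) - -12 = \left(\left(-10 + 3\right) + 6 \cdot 3 \left(-5\right) \left(-4\right) \left(-5\right)\right) + 12 = \left(-7 + 6 \left(-15\right) \left(-4\right) \left(-5\right)\right) + 12 = \left(-7 + 6 \cdot 60 \left(-5\right)\right) + 12 = \left(-7 + 6 \left(-300\right)\right) + 12 = \left(-7 - 1800\right) + 12 = -1807 + 12 = -1795$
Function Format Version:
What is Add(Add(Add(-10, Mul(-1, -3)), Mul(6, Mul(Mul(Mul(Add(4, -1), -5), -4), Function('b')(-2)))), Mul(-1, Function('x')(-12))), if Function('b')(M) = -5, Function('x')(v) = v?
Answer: -1795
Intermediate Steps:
Add(Add(Add(-10, Mul(-1, -3)), Mul(6, Mul(Mul(Mul(Add(4, -1), -5), -4), Function('b')(-2)))), Mul(-1, Function('x')(-12))) = Add(Add(Add(-10, Mul(-1, -3)), Mul(6, Mul(Mul(Mul(Add(4, -1), -5), -4), -5))), Mul(-1, -12)) = Add(Add(Add(-10, 3), Mul(6, Mul(Mul(Mul(3, -5), -4), -5))), 12) = Add(Add(-7, Mul(6, Mul(Mul(-15, -4), -5))), 12) = Add(Add(-7, Mul(6, Mul(60, -5))), 12) = Add(Add(-7, Mul(6, -300)), 12) = Add(Add(-7, -1800), 12) = Add(-1807, 12) = -1795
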